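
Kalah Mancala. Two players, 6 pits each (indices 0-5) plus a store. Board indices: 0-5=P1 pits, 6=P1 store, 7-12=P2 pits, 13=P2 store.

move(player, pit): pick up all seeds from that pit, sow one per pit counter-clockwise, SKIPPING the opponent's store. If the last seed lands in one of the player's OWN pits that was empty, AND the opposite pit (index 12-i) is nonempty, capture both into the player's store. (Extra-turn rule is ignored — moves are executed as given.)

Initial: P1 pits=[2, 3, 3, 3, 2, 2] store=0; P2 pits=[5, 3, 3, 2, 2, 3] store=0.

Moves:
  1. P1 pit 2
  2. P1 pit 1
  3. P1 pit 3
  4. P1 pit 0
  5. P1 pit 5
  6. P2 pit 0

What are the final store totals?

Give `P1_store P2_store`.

Move 1: P1 pit2 -> P1=[2,3,0,4,3,3](0) P2=[5,3,3,2,2,3](0)
Move 2: P1 pit1 -> P1=[2,0,1,5,4,3](0) P2=[5,3,3,2,2,3](0)
Move 3: P1 pit3 -> P1=[2,0,1,0,5,4](1) P2=[6,4,3,2,2,3](0)
Move 4: P1 pit0 -> P1=[0,1,2,0,5,4](1) P2=[6,4,3,2,2,3](0)
Move 5: P1 pit5 -> P1=[0,1,2,0,5,0](2) P2=[7,5,4,2,2,3](0)
Move 6: P2 pit0 -> P1=[1,1,2,0,5,0](2) P2=[0,6,5,3,3,4](1)

Answer: 2 1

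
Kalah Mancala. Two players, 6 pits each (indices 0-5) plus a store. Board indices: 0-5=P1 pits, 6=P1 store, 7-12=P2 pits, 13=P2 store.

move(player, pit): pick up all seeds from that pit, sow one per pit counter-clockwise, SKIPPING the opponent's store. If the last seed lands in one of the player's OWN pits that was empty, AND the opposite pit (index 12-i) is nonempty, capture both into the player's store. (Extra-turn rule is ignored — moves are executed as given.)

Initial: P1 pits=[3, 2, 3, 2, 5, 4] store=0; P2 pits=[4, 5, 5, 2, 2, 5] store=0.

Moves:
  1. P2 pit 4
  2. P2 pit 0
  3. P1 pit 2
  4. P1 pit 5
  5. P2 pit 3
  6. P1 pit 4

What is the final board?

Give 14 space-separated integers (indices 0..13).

Answer: 4 0 0 3 0 1 2 2 8 8 1 1 7 5

Derivation:
Move 1: P2 pit4 -> P1=[3,2,3,2,5,4](0) P2=[4,5,5,2,0,6](1)
Move 2: P2 pit0 -> P1=[3,0,3,2,5,4](0) P2=[0,6,6,3,0,6](4)
Move 3: P1 pit2 -> P1=[3,0,0,3,6,5](0) P2=[0,6,6,3,0,6](4)
Move 4: P1 pit5 -> P1=[3,0,0,3,6,0](1) P2=[1,7,7,4,0,6](4)
Move 5: P2 pit3 -> P1=[4,0,0,3,6,0](1) P2=[1,7,7,0,1,7](5)
Move 6: P1 pit4 -> P1=[4,0,0,3,0,1](2) P2=[2,8,8,1,1,7](5)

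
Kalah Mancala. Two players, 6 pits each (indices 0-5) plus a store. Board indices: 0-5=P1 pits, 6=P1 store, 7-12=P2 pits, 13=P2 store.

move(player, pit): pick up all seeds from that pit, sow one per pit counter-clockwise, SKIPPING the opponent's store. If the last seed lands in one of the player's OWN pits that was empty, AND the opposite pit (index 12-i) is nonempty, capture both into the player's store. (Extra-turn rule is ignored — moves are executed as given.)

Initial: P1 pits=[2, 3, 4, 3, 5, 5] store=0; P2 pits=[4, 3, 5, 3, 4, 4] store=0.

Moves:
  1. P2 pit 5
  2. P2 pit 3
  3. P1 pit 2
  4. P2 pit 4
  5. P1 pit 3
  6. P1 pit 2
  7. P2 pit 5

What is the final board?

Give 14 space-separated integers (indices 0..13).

Answer: 5 5 0 0 7 7 8 6 3 0 0 0 0 4

Derivation:
Move 1: P2 pit5 -> P1=[3,4,5,3,5,5](0) P2=[4,3,5,3,4,0](1)
Move 2: P2 pit3 -> P1=[3,4,5,3,5,5](0) P2=[4,3,5,0,5,1](2)
Move 3: P1 pit2 -> P1=[3,4,0,4,6,6](1) P2=[5,3,5,0,5,1](2)
Move 4: P2 pit4 -> P1=[4,5,1,4,6,6](1) P2=[5,3,5,0,0,2](3)
Move 5: P1 pit3 -> P1=[4,5,1,0,7,7](2) P2=[6,3,5,0,0,2](3)
Move 6: P1 pit2 -> P1=[4,5,0,0,7,7](8) P2=[6,3,0,0,0,2](3)
Move 7: P2 pit5 -> P1=[5,5,0,0,7,7](8) P2=[6,3,0,0,0,0](4)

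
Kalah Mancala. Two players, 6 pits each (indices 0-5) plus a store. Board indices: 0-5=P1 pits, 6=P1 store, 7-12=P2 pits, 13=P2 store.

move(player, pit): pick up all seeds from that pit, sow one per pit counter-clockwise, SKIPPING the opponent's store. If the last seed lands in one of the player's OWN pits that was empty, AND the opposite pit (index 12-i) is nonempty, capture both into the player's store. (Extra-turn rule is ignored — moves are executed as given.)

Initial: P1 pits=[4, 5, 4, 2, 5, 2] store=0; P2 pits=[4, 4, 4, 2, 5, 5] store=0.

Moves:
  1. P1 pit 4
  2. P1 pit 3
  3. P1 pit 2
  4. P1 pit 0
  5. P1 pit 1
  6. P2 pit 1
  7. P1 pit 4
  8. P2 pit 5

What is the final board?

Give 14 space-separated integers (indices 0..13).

Move 1: P1 pit4 -> P1=[4,5,4,2,0,3](1) P2=[5,5,5,2,5,5](0)
Move 2: P1 pit3 -> P1=[4,5,4,0,1,4](1) P2=[5,5,5,2,5,5](0)
Move 3: P1 pit2 -> P1=[4,5,0,1,2,5](2) P2=[5,5,5,2,5,5](0)
Move 4: P1 pit0 -> P1=[0,6,1,2,3,5](2) P2=[5,5,5,2,5,5](0)
Move 5: P1 pit1 -> P1=[0,0,2,3,4,6](3) P2=[6,5,5,2,5,5](0)
Move 6: P2 pit1 -> P1=[0,0,2,3,4,6](3) P2=[6,0,6,3,6,6](1)
Move 7: P1 pit4 -> P1=[0,0,2,3,0,7](4) P2=[7,1,6,3,6,6](1)
Move 8: P2 pit5 -> P1=[1,1,3,4,1,7](4) P2=[7,1,6,3,6,0](2)

Answer: 1 1 3 4 1 7 4 7 1 6 3 6 0 2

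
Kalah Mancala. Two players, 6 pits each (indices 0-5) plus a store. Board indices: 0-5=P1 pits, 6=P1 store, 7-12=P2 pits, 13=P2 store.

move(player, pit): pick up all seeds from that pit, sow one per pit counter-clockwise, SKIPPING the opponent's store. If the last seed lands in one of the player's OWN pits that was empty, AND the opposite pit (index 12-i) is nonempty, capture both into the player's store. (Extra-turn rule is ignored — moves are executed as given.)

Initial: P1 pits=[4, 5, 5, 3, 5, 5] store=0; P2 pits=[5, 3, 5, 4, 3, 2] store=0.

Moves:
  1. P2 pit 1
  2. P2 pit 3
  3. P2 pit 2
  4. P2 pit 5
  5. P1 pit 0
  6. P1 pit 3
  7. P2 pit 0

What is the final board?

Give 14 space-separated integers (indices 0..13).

Answer: 1 9 7 0 7 7 2 0 1 1 2 7 1 4

Derivation:
Move 1: P2 pit1 -> P1=[4,5,5,3,5,5](0) P2=[5,0,6,5,4,2](0)
Move 2: P2 pit3 -> P1=[5,6,5,3,5,5](0) P2=[5,0,6,0,5,3](1)
Move 3: P2 pit2 -> P1=[6,7,5,3,5,5](0) P2=[5,0,0,1,6,4](2)
Move 4: P2 pit5 -> P1=[7,8,6,3,5,5](0) P2=[5,0,0,1,6,0](3)
Move 5: P1 pit0 -> P1=[0,9,7,4,6,6](1) P2=[6,0,0,1,6,0](3)
Move 6: P1 pit3 -> P1=[0,9,7,0,7,7](2) P2=[7,0,0,1,6,0](3)
Move 7: P2 pit0 -> P1=[1,9,7,0,7,7](2) P2=[0,1,1,2,7,1](4)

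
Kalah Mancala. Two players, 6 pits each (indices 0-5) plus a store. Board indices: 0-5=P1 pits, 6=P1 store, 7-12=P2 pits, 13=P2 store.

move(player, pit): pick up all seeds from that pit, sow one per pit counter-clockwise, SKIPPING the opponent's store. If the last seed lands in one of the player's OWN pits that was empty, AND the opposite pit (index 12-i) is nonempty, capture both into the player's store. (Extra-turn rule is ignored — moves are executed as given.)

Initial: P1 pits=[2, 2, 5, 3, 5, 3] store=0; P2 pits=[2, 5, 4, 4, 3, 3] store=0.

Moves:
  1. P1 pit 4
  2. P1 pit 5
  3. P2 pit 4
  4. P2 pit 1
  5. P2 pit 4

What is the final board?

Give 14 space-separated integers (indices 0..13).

Move 1: P1 pit4 -> P1=[2,2,5,3,0,4](1) P2=[3,6,5,4,3,3](0)
Move 2: P1 pit5 -> P1=[2,2,5,3,0,0](2) P2=[4,7,6,4,3,3](0)
Move 3: P2 pit4 -> P1=[3,2,5,3,0,0](2) P2=[4,7,6,4,0,4](1)
Move 4: P2 pit1 -> P1=[4,3,5,3,0,0](2) P2=[4,0,7,5,1,5](2)
Move 5: P2 pit4 -> P1=[4,3,5,3,0,0](2) P2=[4,0,7,5,0,6](2)

Answer: 4 3 5 3 0 0 2 4 0 7 5 0 6 2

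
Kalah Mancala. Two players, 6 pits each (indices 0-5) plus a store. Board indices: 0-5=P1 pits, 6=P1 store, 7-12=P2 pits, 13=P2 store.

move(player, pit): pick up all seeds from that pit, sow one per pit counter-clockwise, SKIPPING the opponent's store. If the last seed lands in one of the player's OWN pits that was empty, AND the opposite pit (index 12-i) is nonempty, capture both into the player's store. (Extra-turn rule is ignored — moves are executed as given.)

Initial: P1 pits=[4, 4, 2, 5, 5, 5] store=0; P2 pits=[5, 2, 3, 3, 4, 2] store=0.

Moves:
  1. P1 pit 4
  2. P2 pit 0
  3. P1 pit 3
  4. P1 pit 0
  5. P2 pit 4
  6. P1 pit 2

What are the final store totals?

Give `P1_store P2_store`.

Move 1: P1 pit4 -> P1=[4,4,2,5,0,6](1) P2=[6,3,4,3,4,2](0)
Move 2: P2 pit0 -> P1=[4,4,2,5,0,6](1) P2=[0,4,5,4,5,3](1)
Move 3: P1 pit3 -> P1=[4,4,2,0,1,7](2) P2=[1,5,5,4,5,3](1)
Move 4: P1 pit0 -> P1=[0,5,3,1,2,7](2) P2=[1,5,5,4,5,3](1)
Move 5: P2 pit4 -> P1=[1,6,4,1,2,7](2) P2=[1,5,5,4,0,4](2)
Move 6: P1 pit2 -> P1=[1,6,0,2,3,8](3) P2=[1,5,5,4,0,4](2)

Answer: 3 2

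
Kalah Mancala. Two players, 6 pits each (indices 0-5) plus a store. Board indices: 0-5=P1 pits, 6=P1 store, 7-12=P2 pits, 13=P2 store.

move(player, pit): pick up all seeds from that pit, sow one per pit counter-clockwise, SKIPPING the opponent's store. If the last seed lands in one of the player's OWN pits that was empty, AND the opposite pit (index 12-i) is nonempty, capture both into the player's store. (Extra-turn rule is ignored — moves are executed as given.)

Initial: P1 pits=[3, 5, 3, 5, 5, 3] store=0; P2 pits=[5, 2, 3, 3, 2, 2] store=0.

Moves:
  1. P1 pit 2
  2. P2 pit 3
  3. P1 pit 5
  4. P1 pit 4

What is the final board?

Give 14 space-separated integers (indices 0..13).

Answer: 3 5 0 6 0 1 2 7 4 5 1 3 3 1

Derivation:
Move 1: P1 pit2 -> P1=[3,5,0,6,6,4](0) P2=[5,2,3,3,2,2](0)
Move 2: P2 pit3 -> P1=[3,5,0,6,6,4](0) P2=[5,2,3,0,3,3](1)
Move 3: P1 pit5 -> P1=[3,5,0,6,6,0](1) P2=[6,3,4,0,3,3](1)
Move 4: P1 pit4 -> P1=[3,5,0,6,0,1](2) P2=[7,4,5,1,3,3](1)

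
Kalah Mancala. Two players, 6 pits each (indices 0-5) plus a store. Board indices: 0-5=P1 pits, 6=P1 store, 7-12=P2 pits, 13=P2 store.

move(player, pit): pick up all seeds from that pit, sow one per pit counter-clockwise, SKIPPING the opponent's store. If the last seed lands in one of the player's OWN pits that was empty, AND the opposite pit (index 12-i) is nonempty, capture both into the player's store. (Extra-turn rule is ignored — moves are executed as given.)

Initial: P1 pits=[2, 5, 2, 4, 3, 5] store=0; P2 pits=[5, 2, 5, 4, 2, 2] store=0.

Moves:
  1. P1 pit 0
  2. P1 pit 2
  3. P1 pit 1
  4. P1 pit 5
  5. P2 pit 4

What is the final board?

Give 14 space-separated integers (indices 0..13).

Move 1: P1 pit0 -> P1=[0,6,3,4,3,5](0) P2=[5,2,5,4,2,2](0)
Move 2: P1 pit2 -> P1=[0,6,0,5,4,6](0) P2=[5,2,5,4,2,2](0)
Move 3: P1 pit1 -> P1=[0,0,1,6,5,7](1) P2=[6,2,5,4,2,2](0)
Move 4: P1 pit5 -> P1=[0,0,1,6,5,0](2) P2=[7,3,6,5,3,3](0)
Move 5: P2 pit4 -> P1=[1,0,1,6,5,0](2) P2=[7,3,6,5,0,4](1)

Answer: 1 0 1 6 5 0 2 7 3 6 5 0 4 1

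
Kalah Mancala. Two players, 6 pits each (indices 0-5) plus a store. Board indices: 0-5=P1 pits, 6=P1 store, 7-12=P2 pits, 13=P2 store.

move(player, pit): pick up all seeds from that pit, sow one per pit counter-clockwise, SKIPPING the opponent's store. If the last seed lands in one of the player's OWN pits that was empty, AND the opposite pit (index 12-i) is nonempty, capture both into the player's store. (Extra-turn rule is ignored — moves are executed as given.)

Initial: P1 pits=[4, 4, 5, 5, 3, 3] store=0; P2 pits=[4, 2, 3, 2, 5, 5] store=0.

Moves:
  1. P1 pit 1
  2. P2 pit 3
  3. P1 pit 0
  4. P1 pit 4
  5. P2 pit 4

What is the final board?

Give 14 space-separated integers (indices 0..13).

Move 1: P1 pit1 -> P1=[4,0,6,6,4,4](0) P2=[4,2,3,2,5,5](0)
Move 2: P2 pit3 -> P1=[4,0,6,6,4,4](0) P2=[4,2,3,0,6,6](0)
Move 3: P1 pit0 -> P1=[0,1,7,7,5,4](0) P2=[4,2,3,0,6,6](0)
Move 4: P1 pit4 -> P1=[0,1,7,7,0,5](1) P2=[5,3,4,0,6,6](0)
Move 5: P2 pit4 -> P1=[1,2,8,8,0,5](1) P2=[5,3,4,0,0,7](1)

Answer: 1 2 8 8 0 5 1 5 3 4 0 0 7 1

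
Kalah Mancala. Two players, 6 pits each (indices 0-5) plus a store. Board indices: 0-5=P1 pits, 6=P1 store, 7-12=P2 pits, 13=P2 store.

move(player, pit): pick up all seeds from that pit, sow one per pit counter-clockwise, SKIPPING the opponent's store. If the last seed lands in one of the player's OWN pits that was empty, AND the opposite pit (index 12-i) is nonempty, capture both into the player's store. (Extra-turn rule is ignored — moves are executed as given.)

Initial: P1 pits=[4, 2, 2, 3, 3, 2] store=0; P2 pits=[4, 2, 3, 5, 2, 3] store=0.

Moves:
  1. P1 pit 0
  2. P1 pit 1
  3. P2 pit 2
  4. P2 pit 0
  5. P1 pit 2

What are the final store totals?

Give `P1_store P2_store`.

Move 1: P1 pit0 -> P1=[0,3,3,4,4,2](0) P2=[4,2,3,5,2,3](0)
Move 2: P1 pit1 -> P1=[0,0,4,5,5,2](0) P2=[4,2,3,5,2,3](0)
Move 3: P2 pit2 -> P1=[0,0,4,5,5,2](0) P2=[4,2,0,6,3,4](0)
Move 4: P2 pit0 -> P1=[0,0,4,5,5,2](0) P2=[0,3,1,7,4,4](0)
Move 5: P1 pit2 -> P1=[0,0,0,6,6,3](1) P2=[0,3,1,7,4,4](0)

Answer: 1 0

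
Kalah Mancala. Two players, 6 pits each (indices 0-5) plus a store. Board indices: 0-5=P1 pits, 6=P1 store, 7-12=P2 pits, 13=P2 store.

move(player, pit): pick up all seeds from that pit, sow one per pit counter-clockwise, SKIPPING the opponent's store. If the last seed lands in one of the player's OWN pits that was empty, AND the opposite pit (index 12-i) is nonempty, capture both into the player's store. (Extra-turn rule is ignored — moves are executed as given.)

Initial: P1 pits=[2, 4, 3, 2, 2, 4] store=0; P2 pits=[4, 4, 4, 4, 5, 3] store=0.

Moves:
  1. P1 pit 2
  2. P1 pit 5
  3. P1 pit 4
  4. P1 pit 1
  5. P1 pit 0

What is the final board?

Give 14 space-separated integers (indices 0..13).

Move 1: P1 pit2 -> P1=[2,4,0,3,3,5](0) P2=[4,4,4,4,5,3](0)
Move 2: P1 pit5 -> P1=[2,4,0,3,3,0](1) P2=[5,5,5,5,5,3](0)
Move 3: P1 pit4 -> P1=[2,4,0,3,0,1](2) P2=[6,5,5,5,5,3](0)
Move 4: P1 pit1 -> P1=[2,0,1,4,1,2](2) P2=[6,5,5,5,5,3](0)
Move 5: P1 pit0 -> P1=[0,1,2,4,1,2](2) P2=[6,5,5,5,5,3](0)

Answer: 0 1 2 4 1 2 2 6 5 5 5 5 3 0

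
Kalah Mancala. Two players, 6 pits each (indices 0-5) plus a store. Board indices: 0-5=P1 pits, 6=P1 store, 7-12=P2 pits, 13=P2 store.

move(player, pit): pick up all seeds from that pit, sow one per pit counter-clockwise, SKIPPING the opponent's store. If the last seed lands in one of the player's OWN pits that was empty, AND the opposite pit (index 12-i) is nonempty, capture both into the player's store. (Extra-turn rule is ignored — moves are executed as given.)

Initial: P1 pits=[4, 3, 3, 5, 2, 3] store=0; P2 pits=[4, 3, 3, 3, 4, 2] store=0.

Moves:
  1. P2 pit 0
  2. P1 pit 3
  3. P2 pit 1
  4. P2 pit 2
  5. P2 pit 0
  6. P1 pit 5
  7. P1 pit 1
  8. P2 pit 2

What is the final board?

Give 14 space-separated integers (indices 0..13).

Move 1: P2 pit0 -> P1=[4,3,3,5,2,3](0) P2=[0,4,4,4,5,2](0)
Move 2: P1 pit3 -> P1=[4,3,3,0,3,4](1) P2=[1,5,4,4,5,2](0)
Move 3: P2 pit1 -> P1=[4,3,3,0,3,4](1) P2=[1,0,5,5,6,3](1)
Move 4: P2 pit2 -> P1=[5,3,3,0,3,4](1) P2=[1,0,0,6,7,4](2)
Move 5: P2 pit0 -> P1=[5,3,3,0,0,4](1) P2=[0,0,0,6,7,4](6)
Move 6: P1 pit5 -> P1=[5,3,3,0,0,0](2) P2=[1,1,1,6,7,4](6)
Move 7: P1 pit1 -> P1=[5,0,4,1,0,0](4) P2=[1,0,1,6,7,4](6)
Move 8: P2 pit2 -> P1=[5,0,4,1,0,0](4) P2=[1,0,0,7,7,4](6)

Answer: 5 0 4 1 0 0 4 1 0 0 7 7 4 6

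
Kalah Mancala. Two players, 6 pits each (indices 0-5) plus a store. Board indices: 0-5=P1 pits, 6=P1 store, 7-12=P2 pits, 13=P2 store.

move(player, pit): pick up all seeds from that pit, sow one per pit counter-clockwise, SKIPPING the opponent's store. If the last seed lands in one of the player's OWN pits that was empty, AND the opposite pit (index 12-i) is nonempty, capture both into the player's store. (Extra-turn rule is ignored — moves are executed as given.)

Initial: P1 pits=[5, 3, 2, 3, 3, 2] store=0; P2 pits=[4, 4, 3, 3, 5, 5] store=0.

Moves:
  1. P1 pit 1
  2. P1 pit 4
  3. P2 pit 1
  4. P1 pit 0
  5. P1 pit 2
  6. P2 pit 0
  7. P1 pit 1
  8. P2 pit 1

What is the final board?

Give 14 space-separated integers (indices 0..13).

Move 1: P1 pit1 -> P1=[5,0,3,4,4,2](0) P2=[4,4,3,3,5,5](0)
Move 2: P1 pit4 -> P1=[5,0,3,4,0,3](1) P2=[5,5,3,3,5,5](0)
Move 3: P2 pit1 -> P1=[5,0,3,4,0,3](1) P2=[5,0,4,4,6,6](1)
Move 4: P1 pit0 -> P1=[0,1,4,5,1,4](1) P2=[5,0,4,4,6,6](1)
Move 5: P1 pit2 -> P1=[0,1,0,6,2,5](2) P2=[5,0,4,4,6,6](1)
Move 6: P2 pit0 -> P1=[0,1,0,6,2,5](2) P2=[0,1,5,5,7,7](1)
Move 7: P1 pit1 -> P1=[0,0,0,6,2,5](8) P2=[0,1,5,0,7,7](1)
Move 8: P2 pit1 -> P1=[0,0,0,6,2,5](8) P2=[0,0,6,0,7,7](1)

Answer: 0 0 0 6 2 5 8 0 0 6 0 7 7 1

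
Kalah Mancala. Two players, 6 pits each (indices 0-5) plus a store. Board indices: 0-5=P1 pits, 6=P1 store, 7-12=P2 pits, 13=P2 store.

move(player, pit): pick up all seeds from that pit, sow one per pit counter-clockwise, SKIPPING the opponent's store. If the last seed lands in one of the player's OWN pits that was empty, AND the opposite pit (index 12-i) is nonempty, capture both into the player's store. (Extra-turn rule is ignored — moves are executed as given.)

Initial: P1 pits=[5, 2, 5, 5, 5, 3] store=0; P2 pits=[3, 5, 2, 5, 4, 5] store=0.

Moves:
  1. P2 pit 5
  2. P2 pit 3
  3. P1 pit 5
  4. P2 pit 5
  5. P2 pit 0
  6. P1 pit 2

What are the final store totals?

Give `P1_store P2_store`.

Answer: 2 3

Derivation:
Move 1: P2 pit5 -> P1=[6,3,6,6,5,3](0) P2=[3,5,2,5,4,0](1)
Move 2: P2 pit3 -> P1=[7,4,6,6,5,3](0) P2=[3,5,2,0,5,1](2)
Move 3: P1 pit5 -> P1=[7,4,6,6,5,0](1) P2=[4,6,2,0,5,1](2)
Move 4: P2 pit5 -> P1=[7,4,6,6,5,0](1) P2=[4,6,2,0,5,0](3)
Move 5: P2 pit0 -> P1=[7,4,6,6,5,0](1) P2=[0,7,3,1,6,0](3)
Move 6: P1 pit2 -> P1=[7,4,0,7,6,1](2) P2=[1,8,3,1,6,0](3)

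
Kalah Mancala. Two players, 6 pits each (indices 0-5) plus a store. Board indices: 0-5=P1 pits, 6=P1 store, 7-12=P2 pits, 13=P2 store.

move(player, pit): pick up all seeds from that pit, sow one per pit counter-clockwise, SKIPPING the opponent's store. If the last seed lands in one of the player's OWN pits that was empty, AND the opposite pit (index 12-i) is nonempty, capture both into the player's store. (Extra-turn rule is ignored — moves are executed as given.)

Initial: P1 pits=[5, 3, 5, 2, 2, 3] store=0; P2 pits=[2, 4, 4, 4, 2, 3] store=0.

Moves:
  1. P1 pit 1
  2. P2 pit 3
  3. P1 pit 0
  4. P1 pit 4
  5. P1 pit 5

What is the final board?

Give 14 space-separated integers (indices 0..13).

Move 1: P1 pit1 -> P1=[5,0,6,3,3,3](0) P2=[2,4,4,4,2,3](0)
Move 2: P2 pit3 -> P1=[6,0,6,3,3,3](0) P2=[2,4,4,0,3,4](1)
Move 3: P1 pit0 -> P1=[0,1,7,4,4,4](1) P2=[2,4,4,0,3,4](1)
Move 4: P1 pit4 -> P1=[0,1,7,4,0,5](2) P2=[3,5,4,0,3,4](1)
Move 5: P1 pit5 -> P1=[0,1,7,4,0,0](3) P2=[4,6,5,1,3,4](1)

Answer: 0 1 7 4 0 0 3 4 6 5 1 3 4 1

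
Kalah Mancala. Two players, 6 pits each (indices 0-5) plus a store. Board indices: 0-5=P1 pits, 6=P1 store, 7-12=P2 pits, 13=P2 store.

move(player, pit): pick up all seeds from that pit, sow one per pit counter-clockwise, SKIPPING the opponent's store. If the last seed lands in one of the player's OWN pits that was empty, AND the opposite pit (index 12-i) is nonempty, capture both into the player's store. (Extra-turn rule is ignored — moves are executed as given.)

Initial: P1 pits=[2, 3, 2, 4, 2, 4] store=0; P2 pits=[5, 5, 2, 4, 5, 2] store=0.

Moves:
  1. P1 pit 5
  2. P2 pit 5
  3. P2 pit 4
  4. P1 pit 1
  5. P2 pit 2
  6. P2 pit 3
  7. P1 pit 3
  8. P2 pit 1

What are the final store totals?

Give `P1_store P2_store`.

Move 1: P1 pit5 -> P1=[2,3,2,4,2,0](1) P2=[6,6,3,4,5,2](0)
Move 2: P2 pit5 -> P1=[3,3,2,4,2,0](1) P2=[6,6,3,4,5,0](1)
Move 3: P2 pit4 -> P1=[4,4,3,4,2,0](1) P2=[6,6,3,4,0,1](2)
Move 4: P1 pit1 -> P1=[4,0,4,5,3,0](8) P2=[0,6,3,4,0,1](2)
Move 5: P2 pit2 -> P1=[4,0,4,5,3,0](8) P2=[0,6,0,5,1,2](2)
Move 6: P2 pit3 -> P1=[5,1,4,5,3,0](8) P2=[0,6,0,0,2,3](3)
Move 7: P1 pit3 -> P1=[5,1,4,0,4,1](9) P2=[1,7,0,0,2,3](3)
Move 8: P2 pit1 -> P1=[6,2,4,0,4,1](9) P2=[1,0,1,1,3,4](4)

Answer: 9 4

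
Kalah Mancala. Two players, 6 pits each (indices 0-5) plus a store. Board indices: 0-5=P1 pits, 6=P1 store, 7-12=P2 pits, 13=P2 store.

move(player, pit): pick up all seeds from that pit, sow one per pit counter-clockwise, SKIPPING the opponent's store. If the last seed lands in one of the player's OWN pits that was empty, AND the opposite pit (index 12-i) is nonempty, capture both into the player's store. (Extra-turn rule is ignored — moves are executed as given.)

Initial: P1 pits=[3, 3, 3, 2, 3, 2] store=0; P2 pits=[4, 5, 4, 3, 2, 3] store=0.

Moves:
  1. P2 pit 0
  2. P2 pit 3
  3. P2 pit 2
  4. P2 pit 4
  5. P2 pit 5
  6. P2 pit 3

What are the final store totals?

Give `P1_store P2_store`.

Answer: 0 10

Derivation:
Move 1: P2 pit0 -> P1=[3,3,3,2,3,2](0) P2=[0,6,5,4,3,3](0)
Move 2: P2 pit3 -> P1=[4,3,3,2,3,2](0) P2=[0,6,5,0,4,4](1)
Move 3: P2 pit2 -> P1=[5,3,3,2,3,2](0) P2=[0,6,0,1,5,5](2)
Move 4: P2 pit4 -> P1=[6,4,4,2,3,2](0) P2=[0,6,0,1,0,6](3)
Move 5: P2 pit5 -> P1=[7,5,5,3,4,2](0) P2=[0,6,0,1,0,0](4)
Move 6: P2 pit3 -> P1=[7,0,5,3,4,2](0) P2=[0,6,0,0,0,0](10)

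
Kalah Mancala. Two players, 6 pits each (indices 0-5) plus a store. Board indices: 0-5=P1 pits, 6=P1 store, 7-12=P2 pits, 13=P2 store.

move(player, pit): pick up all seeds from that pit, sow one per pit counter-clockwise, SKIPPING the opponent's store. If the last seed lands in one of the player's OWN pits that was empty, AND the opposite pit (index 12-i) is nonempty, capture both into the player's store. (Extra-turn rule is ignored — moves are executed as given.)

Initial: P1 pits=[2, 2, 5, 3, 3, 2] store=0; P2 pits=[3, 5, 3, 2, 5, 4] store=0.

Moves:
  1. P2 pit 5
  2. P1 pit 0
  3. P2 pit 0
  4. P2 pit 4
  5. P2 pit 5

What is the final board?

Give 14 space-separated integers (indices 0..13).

Answer: 1 5 8 4 3 2 0 0 6 4 3 0 0 3

Derivation:
Move 1: P2 pit5 -> P1=[3,3,6,3,3,2](0) P2=[3,5,3,2,5,0](1)
Move 2: P1 pit0 -> P1=[0,4,7,4,3,2](0) P2=[3,5,3,2,5,0](1)
Move 3: P2 pit0 -> P1=[0,4,7,4,3,2](0) P2=[0,6,4,3,5,0](1)
Move 4: P2 pit4 -> P1=[1,5,8,4,3,2](0) P2=[0,6,4,3,0,1](2)
Move 5: P2 pit5 -> P1=[1,5,8,4,3,2](0) P2=[0,6,4,3,0,0](3)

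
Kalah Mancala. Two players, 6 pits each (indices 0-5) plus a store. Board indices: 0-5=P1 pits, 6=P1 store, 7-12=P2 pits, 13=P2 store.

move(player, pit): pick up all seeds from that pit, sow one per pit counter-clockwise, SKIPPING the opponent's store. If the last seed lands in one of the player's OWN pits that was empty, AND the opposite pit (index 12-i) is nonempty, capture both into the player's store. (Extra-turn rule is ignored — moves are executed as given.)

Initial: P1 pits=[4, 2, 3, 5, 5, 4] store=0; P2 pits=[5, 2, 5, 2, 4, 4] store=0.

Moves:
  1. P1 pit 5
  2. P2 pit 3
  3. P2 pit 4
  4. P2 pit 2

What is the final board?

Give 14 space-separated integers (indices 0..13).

Answer: 6 4 4 5 5 0 1 6 3 0 1 1 7 2

Derivation:
Move 1: P1 pit5 -> P1=[4,2,3,5,5,0](1) P2=[6,3,6,2,4,4](0)
Move 2: P2 pit3 -> P1=[4,2,3,5,5,0](1) P2=[6,3,6,0,5,5](0)
Move 3: P2 pit4 -> P1=[5,3,4,5,5,0](1) P2=[6,3,6,0,0,6](1)
Move 4: P2 pit2 -> P1=[6,4,4,5,5,0](1) P2=[6,3,0,1,1,7](2)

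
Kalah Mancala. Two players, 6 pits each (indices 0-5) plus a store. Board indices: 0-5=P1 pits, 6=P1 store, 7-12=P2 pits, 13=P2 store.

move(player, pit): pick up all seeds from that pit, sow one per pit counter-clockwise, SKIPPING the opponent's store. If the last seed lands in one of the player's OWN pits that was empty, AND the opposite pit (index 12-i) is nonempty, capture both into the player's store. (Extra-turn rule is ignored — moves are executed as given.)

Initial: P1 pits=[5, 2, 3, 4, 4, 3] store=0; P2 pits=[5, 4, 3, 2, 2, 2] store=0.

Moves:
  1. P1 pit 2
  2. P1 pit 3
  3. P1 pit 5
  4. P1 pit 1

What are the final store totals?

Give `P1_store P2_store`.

Answer: 7 0

Derivation:
Move 1: P1 pit2 -> P1=[5,2,0,5,5,4](0) P2=[5,4,3,2,2,2](0)
Move 2: P1 pit3 -> P1=[5,2,0,0,6,5](1) P2=[6,5,3,2,2,2](0)
Move 3: P1 pit5 -> P1=[5,2,0,0,6,0](2) P2=[7,6,4,3,2,2](0)
Move 4: P1 pit1 -> P1=[5,0,1,0,6,0](7) P2=[7,6,0,3,2,2](0)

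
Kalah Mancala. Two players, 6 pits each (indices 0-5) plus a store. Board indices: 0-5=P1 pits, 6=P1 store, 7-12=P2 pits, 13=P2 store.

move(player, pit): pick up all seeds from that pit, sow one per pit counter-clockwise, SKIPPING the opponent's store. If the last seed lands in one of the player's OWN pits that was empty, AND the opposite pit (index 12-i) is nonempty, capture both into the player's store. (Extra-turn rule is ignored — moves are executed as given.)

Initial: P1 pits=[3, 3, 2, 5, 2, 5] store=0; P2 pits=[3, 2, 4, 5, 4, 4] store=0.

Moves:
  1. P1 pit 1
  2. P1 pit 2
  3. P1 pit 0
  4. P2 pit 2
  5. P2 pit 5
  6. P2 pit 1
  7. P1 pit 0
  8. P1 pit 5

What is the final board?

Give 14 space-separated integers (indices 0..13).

Answer: 0 3 2 9 4 0 1 4 1 2 8 6 0 2

Derivation:
Move 1: P1 pit1 -> P1=[3,0,3,6,3,5](0) P2=[3,2,4,5,4,4](0)
Move 2: P1 pit2 -> P1=[3,0,0,7,4,6](0) P2=[3,2,4,5,4,4](0)
Move 3: P1 pit0 -> P1=[0,1,1,8,4,6](0) P2=[3,2,4,5,4,4](0)
Move 4: P2 pit2 -> P1=[0,1,1,8,4,6](0) P2=[3,2,0,6,5,5](1)
Move 5: P2 pit5 -> P1=[1,2,2,9,4,6](0) P2=[3,2,0,6,5,0](2)
Move 6: P2 pit1 -> P1=[1,2,2,9,4,6](0) P2=[3,0,1,7,5,0](2)
Move 7: P1 pit0 -> P1=[0,3,2,9,4,6](0) P2=[3,0,1,7,5,0](2)
Move 8: P1 pit5 -> P1=[0,3,2,9,4,0](1) P2=[4,1,2,8,6,0](2)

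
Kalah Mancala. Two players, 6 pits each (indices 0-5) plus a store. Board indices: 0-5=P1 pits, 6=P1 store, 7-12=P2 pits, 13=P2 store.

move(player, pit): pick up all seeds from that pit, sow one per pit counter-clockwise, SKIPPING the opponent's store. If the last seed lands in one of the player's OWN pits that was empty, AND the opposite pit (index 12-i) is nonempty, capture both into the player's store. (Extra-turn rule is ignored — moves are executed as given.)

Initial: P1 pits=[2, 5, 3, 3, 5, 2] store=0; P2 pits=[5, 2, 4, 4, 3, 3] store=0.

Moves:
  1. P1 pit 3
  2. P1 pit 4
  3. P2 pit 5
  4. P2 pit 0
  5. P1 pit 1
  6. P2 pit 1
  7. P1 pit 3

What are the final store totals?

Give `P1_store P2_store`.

Move 1: P1 pit3 -> P1=[2,5,3,0,6,3](1) P2=[5,2,4,4,3,3](0)
Move 2: P1 pit4 -> P1=[2,5,3,0,0,4](2) P2=[6,3,5,5,3,3](0)
Move 3: P2 pit5 -> P1=[3,6,3,0,0,4](2) P2=[6,3,5,5,3,0](1)
Move 4: P2 pit0 -> P1=[3,6,3,0,0,4](2) P2=[0,4,6,6,4,1](2)
Move 5: P1 pit1 -> P1=[3,0,4,1,1,5](3) P2=[1,4,6,6,4,1](2)
Move 6: P2 pit1 -> P1=[3,0,4,1,1,5](3) P2=[1,0,7,7,5,2](2)
Move 7: P1 pit3 -> P1=[3,0,4,0,2,5](3) P2=[1,0,7,7,5,2](2)

Answer: 3 2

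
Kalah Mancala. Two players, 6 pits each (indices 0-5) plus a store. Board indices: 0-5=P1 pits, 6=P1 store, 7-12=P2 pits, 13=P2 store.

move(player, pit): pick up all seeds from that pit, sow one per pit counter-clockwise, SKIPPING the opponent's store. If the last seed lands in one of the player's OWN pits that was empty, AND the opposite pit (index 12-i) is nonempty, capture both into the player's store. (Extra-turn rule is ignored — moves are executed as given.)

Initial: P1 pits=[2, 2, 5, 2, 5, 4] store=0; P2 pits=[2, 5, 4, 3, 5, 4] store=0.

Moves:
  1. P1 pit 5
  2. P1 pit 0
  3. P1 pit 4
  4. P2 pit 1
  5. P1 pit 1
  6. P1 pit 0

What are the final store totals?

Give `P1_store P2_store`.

Answer: 9 1

Derivation:
Move 1: P1 pit5 -> P1=[2,2,5,2,5,0](1) P2=[3,6,5,3,5,4](0)
Move 2: P1 pit0 -> P1=[0,3,6,2,5,0](1) P2=[3,6,5,3,5,4](0)
Move 3: P1 pit4 -> P1=[0,3,6,2,0,1](2) P2=[4,7,6,3,5,4](0)
Move 4: P2 pit1 -> P1=[1,4,6,2,0,1](2) P2=[4,0,7,4,6,5](1)
Move 5: P1 pit1 -> P1=[1,0,7,3,1,2](2) P2=[4,0,7,4,6,5](1)
Move 6: P1 pit0 -> P1=[0,0,7,3,1,2](9) P2=[4,0,7,4,0,5](1)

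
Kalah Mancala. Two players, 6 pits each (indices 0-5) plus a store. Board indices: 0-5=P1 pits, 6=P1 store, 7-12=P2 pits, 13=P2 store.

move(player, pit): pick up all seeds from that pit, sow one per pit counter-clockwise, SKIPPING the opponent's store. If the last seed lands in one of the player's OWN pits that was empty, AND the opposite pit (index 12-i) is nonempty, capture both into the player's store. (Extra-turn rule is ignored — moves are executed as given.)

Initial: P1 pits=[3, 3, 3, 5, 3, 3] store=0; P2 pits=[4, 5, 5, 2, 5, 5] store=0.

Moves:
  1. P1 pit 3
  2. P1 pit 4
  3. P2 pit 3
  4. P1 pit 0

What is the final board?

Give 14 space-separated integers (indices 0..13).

Move 1: P1 pit3 -> P1=[3,3,3,0,4,4](1) P2=[5,6,5,2,5,5](0)
Move 2: P1 pit4 -> P1=[3,3,3,0,0,5](2) P2=[6,7,5,2,5,5](0)
Move 3: P2 pit3 -> P1=[3,3,3,0,0,5](2) P2=[6,7,5,0,6,6](0)
Move 4: P1 pit0 -> P1=[0,4,4,0,0,5](8) P2=[6,7,0,0,6,6](0)

Answer: 0 4 4 0 0 5 8 6 7 0 0 6 6 0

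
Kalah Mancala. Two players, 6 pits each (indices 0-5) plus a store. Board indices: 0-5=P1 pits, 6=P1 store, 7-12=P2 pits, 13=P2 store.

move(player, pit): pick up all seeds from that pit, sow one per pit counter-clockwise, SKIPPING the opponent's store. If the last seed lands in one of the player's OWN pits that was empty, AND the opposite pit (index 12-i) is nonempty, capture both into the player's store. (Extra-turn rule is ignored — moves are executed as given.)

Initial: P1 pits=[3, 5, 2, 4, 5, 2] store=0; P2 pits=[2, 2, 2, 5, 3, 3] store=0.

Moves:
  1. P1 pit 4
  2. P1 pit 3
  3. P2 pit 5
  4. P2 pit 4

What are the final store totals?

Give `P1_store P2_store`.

Answer: 2 2

Derivation:
Move 1: P1 pit4 -> P1=[3,5,2,4,0,3](1) P2=[3,3,3,5,3,3](0)
Move 2: P1 pit3 -> P1=[3,5,2,0,1,4](2) P2=[4,3,3,5,3,3](0)
Move 3: P2 pit5 -> P1=[4,6,2,0,1,4](2) P2=[4,3,3,5,3,0](1)
Move 4: P2 pit4 -> P1=[5,6,2,0,1,4](2) P2=[4,3,3,5,0,1](2)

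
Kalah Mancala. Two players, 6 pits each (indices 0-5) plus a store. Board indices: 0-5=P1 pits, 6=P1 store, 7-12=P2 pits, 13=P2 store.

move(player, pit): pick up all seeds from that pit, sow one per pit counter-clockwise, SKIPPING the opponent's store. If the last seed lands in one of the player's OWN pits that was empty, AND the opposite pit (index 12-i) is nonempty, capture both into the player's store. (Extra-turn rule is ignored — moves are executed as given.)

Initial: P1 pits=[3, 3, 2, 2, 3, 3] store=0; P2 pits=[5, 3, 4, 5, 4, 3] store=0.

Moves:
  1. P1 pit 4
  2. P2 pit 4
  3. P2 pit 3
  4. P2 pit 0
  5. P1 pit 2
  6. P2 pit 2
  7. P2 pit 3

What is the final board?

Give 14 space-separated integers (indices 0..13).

Move 1: P1 pit4 -> P1=[3,3,2,2,0,4](1) P2=[6,3,4,5,4,3](0)
Move 2: P2 pit4 -> P1=[4,4,2,2,0,4](1) P2=[6,3,4,5,0,4](1)
Move 3: P2 pit3 -> P1=[5,5,2,2,0,4](1) P2=[6,3,4,0,1,5](2)
Move 4: P2 pit0 -> P1=[5,5,2,2,0,4](1) P2=[0,4,5,1,2,6](3)
Move 5: P1 pit2 -> P1=[5,5,0,3,0,4](6) P2=[0,0,5,1,2,6](3)
Move 6: P2 pit2 -> P1=[6,5,0,3,0,4](6) P2=[0,0,0,2,3,7](4)
Move 7: P2 pit3 -> P1=[6,5,0,3,0,4](6) P2=[0,0,0,0,4,8](4)

Answer: 6 5 0 3 0 4 6 0 0 0 0 4 8 4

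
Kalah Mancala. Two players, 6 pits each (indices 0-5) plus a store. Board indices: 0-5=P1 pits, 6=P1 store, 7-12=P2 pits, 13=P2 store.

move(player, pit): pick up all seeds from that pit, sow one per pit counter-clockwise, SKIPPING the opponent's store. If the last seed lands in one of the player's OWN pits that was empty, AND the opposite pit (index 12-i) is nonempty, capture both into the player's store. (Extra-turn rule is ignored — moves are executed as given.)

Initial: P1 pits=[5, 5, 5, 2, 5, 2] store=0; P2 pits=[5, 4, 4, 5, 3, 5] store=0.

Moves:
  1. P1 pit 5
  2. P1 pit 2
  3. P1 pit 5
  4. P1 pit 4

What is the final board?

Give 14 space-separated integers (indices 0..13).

Answer: 5 5 0 3 0 1 4 8 5 5 6 3 5 0

Derivation:
Move 1: P1 pit5 -> P1=[5,5,5,2,5,0](1) P2=[6,4,4,5,3,5](0)
Move 2: P1 pit2 -> P1=[5,5,0,3,6,1](2) P2=[7,4,4,5,3,5](0)
Move 3: P1 pit5 -> P1=[5,5,0,3,6,0](3) P2=[7,4,4,5,3,5](0)
Move 4: P1 pit4 -> P1=[5,5,0,3,0,1](4) P2=[8,5,5,6,3,5](0)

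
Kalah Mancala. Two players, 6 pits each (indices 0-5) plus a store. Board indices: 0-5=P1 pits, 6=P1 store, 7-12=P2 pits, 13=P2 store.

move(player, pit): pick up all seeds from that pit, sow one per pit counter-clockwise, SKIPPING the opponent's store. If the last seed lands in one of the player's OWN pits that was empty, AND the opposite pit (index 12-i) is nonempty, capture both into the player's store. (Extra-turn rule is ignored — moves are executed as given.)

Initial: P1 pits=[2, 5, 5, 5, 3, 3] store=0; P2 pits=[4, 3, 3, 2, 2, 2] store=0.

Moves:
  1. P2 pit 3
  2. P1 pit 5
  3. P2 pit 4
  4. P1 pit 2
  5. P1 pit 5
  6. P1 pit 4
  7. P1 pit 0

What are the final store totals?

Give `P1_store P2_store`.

Answer: 4 1

Derivation:
Move 1: P2 pit3 -> P1=[2,5,5,5,3,3](0) P2=[4,3,3,0,3,3](0)
Move 2: P1 pit5 -> P1=[2,5,5,5,3,0](1) P2=[5,4,3,0,3,3](0)
Move 3: P2 pit4 -> P1=[3,5,5,5,3,0](1) P2=[5,4,3,0,0,4](1)
Move 4: P1 pit2 -> P1=[3,5,0,6,4,1](2) P2=[6,4,3,0,0,4](1)
Move 5: P1 pit5 -> P1=[3,5,0,6,4,0](3) P2=[6,4,3,0,0,4](1)
Move 6: P1 pit4 -> P1=[3,5,0,6,0,1](4) P2=[7,5,3,0,0,4](1)
Move 7: P1 pit0 -> P1=[0,6,1,7,0,1](4) P2=[7,5,3,0,0,4](1)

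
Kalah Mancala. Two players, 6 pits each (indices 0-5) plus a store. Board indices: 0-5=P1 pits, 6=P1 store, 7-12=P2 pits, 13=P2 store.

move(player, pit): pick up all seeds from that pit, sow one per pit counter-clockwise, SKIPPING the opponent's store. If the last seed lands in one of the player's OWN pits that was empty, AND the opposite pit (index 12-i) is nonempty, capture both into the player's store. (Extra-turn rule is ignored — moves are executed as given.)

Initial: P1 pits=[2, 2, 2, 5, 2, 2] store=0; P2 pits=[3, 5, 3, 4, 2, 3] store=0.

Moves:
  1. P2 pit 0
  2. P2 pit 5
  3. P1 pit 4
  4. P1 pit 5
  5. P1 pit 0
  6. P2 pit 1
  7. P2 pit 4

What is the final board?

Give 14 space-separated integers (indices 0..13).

Move 1: P2 pit0 -> P1=[2,2,2,5,2,2](0) P2=[0,6,4,5,2,3](0)
Move 2: P2 pit5 -> P1=[3,3,2,5,2,2](0) P2=[0,6,4,5,2,0](1)
Move 3: P1 pit4 -> P1=[3,3,2,5,0,3](1) P2=[0,6,4,5,2,0](1)
Move 4: P1 pit5 -> P1=[3,3,2,5,0,0](2) P2=[1,7,4,5,2,0](1)
Move 5: P1 pit0 -> P1=[0,4,3,6,0,0](2) P2=[1,7,4,5,2,0](1)
Move 6: P2 pit1 -> P1=[1,5,3,6,0,0](2) P2=[1,0,5,6,3,1](2)
Move 7: P2 pit4 -> P1=[2,5,3,6,0,0](2) P2=[1,0,5,6,0,2](3)

Answer: 2 5 3 6 0 0 2 1 0 5 6 0 2 3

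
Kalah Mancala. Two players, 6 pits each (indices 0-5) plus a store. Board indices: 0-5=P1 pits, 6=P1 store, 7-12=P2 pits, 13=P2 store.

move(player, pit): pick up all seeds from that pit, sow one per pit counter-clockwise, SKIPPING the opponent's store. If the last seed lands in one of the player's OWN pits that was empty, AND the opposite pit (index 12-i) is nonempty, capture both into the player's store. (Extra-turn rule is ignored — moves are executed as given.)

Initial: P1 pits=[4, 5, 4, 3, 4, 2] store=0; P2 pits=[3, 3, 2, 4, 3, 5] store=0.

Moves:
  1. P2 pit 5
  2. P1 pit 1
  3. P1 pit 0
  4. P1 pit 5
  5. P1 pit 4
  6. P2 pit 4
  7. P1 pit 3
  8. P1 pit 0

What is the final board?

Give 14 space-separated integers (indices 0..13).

Move 1: P2 pit5 -> P1=[5,6,5,4,4,2](0) P2=[3,3,2,4,3,0](1)
Move 2: P1 pit1 -> P1=[5,0,6,5,5,3](1) P2=[4,3,2,4,3,0](1)
Move 3: P1 pit0 -> P1=[0,1,7,6,6,4](1) P2=[4,3,2,4,3,0](1)
Move 4: P1 pit5 -> P1=[0,1,7,6,6,0](2) P2=[5,4,3,4,3,0](1)
Move 5: P1 pit4 -> P1=[0,1,7,6,0,1](3) P2=[6,5,4,5,3,0](1)
Move 6: P2 pit4 -> P1=[1,1,7,6,0,1](3) P2=[6,5,4,5,0,1](2)
Move 7: P1 pit3 -> P1=[1,1,7,0,1,2](4) P2=[7,6,5,5,0,1](2)
Move 8: P1 pit0 -> P1=[0,2,7,0,1,2](4) P2=[7,6,5,5,0,1](2)

Answer: 0 2 7 0 1 2 4 7 6 5 5 0 1 2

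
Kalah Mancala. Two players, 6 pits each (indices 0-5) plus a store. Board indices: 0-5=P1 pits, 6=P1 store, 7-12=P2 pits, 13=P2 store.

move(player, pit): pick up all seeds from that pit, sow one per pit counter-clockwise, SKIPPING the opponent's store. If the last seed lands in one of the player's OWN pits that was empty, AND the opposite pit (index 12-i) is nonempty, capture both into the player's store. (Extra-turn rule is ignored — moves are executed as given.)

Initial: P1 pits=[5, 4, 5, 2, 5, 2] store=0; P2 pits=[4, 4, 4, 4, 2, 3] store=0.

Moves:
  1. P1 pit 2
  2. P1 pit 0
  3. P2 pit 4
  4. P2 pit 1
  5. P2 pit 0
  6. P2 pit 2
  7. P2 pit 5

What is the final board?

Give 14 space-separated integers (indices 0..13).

Answer: 2 7 2 5 8 5 1 0 1 0 7 3 0 3

Derivation:
Move 1: P1 pit2 -> P1=[5,4,0,3,6,3](1) P2=[5,4,4,4,2,3](0)
Move 2: P1 pit0 -> P1=[0,5,1,4,7,4](1) P2=[5,4,4,4,2,3](0)
Move 3: P2 pit4 -> P1=[0,5,1,4,7,4](1) P2=[5,4,4,4,0,4](1)
Move 4: P2 pit1 -> P1=[0,5,1,4,7,4](1) P2=[5,0,5,5,1,5](1)
Move 5: P2 pit0 -> P1=[0,5,1,4,7,4](1) P2=[0,1,6,6,2,6](1)
Move 6: P2 pit2 -> P1=[1,6,1,4,7,4](1) P2=[0,1,0,7,3,7](2)
Move 7: P2 pit5 -> P1=[2,7,2,5,8,5](1) P2=[0,1,0,7,3,0](3)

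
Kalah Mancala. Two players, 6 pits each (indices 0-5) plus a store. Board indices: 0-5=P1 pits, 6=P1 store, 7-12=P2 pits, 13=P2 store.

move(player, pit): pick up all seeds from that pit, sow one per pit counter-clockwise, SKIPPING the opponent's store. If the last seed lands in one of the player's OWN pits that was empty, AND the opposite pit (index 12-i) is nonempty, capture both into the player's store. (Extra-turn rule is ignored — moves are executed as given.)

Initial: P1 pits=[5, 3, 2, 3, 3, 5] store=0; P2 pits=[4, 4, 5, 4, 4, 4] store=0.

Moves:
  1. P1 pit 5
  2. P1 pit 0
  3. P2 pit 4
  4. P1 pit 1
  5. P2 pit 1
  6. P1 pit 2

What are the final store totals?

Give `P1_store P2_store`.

Move 1: P1 pit5 -> P1=[5,3,2,3,3,0](1) P2=[5,5,6,5,4,4](0)
Move 2: P1 pit0 -> P1=[0,4,3,4,4,0](7) P2=[0,5,6,5,4,4](0)
Move 3: P2 pit4 -> P1=[1,5,3,4,4,0](7) P2=[0,5,6,5,0,5](1)
Move 4: P1 pit1 -> P1=[1,0,4,5,5,1](8) P2=[0,5,6,5,0,5](1)
Move 5: P2 pit1 -> P1=[1,0,4,5,5,1](8) P2=[0,0,7,6,1,6](2)
Move 6: P1 pit2 -> P1=[1,0,0,6,6,2](9) P2=[0,0,7,6,1,6](2)

Answer: 9 2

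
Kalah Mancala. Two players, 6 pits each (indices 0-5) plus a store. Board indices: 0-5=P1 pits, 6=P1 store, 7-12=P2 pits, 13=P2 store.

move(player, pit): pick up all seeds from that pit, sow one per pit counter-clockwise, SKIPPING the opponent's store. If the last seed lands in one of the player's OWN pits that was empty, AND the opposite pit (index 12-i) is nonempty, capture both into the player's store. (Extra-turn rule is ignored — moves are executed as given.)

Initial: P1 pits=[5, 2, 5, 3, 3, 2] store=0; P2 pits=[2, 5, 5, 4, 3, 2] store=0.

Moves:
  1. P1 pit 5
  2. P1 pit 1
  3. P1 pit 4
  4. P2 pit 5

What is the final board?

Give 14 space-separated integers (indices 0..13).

Move 1: P1 pit5 -> P1=[5,2,5,3,3,0](1) P2=[3,5,5,4,3,2](0)
Move 2: P1 pit1 -> P1=[5,0,6,4,3,0](1) P2=[3,5,5,4,3,2](0)
Move 3: P1 pit4 -> P1=[5,0,6,4,0,1](2) P2=[4,5,5,4,3,2](0)
Move 4: P2 pit5 -> P1=[6,0,6,4,0,1](2) P2=[4,5,5,4,3,0](1)

Answer: 6 0 6 4 0 1 2 4 5 5 4 3 0 1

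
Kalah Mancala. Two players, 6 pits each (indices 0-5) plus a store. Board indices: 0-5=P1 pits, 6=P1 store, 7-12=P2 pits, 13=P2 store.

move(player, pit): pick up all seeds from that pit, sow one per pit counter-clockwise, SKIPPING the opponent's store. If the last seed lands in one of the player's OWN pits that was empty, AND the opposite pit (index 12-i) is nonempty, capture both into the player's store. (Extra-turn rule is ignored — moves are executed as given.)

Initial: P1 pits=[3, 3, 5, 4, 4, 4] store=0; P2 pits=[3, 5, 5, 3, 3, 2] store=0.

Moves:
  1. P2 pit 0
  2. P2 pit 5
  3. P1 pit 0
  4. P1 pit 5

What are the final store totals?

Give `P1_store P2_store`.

Move 1: P2 pit0 -> P1=[3,3,5,4,4,4](0) P2=[0,6,6,4,3,2](0)
Move 2: P2 pit5 -> P1=[4,3,5,4,4,4](0) P2=[0,6,6,4,3,0](1)
Move 3: P1 pit0 -> P1=[0,4,6,5,5,4](0) P2=[0,6,6,4,3,0](1)
Move 4: P1 pit5 -> P1=[0,4,6,5,5,0](1) P2=[1,7,7,4,3,0](1)

Answer: 1 1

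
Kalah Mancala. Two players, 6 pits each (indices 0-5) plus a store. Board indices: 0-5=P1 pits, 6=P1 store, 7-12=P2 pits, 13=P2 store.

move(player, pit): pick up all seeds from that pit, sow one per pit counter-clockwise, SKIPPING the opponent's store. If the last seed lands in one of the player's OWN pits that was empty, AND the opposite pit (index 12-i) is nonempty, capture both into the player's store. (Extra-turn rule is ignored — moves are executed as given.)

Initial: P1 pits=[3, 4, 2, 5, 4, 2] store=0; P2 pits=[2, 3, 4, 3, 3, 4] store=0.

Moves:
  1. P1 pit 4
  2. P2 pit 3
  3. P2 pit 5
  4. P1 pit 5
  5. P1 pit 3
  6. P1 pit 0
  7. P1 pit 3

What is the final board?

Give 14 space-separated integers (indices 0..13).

Answer: 0 6 4 0 3 1 3 5 6 5 0 4 0 2

Derivation:
Move 1: P1 pit4 -> P1=[3,4,2,5,0,3](1) P2=[3,4,4,3,3,4](0)
Move 2: P2 pit3 -> P1=[3,4,2,5,0,3](1) P2=[3,4,4,0,4,5](1)
Move 3: P2 pit5 -> P1=[4,5,3,6,0,3](1) P2=[3,4,4,0,4,0](2)
Move 4: P1 pit5 -> P1=[4,5,3,6,0,0](2) P2=[4,5,4,0,4,0](2)
Move 5: P1 pit3 -> P1=[4,5,3,0,1,1](3) P2=[5,6,5,0,4,0](2)
Move 6: P1 pit0 -> P1=[0,6,4,1,2,1](3) P2=[5,6,5,0,4,0](2)
Move 7: P1 pit3 -> P1=[0,6,4,0,3,1](3) P2=[5,6,5,0,4,0](2)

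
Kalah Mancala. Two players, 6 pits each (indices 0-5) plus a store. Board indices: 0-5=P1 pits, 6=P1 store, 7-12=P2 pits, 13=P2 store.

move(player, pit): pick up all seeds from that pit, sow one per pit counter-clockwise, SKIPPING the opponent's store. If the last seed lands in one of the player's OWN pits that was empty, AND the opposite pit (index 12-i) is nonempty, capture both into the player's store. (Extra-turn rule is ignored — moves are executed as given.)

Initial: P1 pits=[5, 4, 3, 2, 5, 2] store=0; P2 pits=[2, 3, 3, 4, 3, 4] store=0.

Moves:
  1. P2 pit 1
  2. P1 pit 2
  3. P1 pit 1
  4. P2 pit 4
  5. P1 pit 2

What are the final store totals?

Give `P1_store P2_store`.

Move 1: P2 pit1 -> P1=[5,4,3,2,5,2](0) P2=[2,0,4,5,4,4](0)
Move 2: P1 pit2 -> P1=[5,4,0,3,6,3](0) P2=[2,0,4,5,4,4](0)
Move 3: P1 pit1 -> P1=[5,0,1,4,7,4](0) P2=[2,0,4,5,4,4](0)
Move 4: P2 pit4 -> P1=[6,1,1,4,7,4](0) P2=[2,0,4,5,0,5](1)
Move 5: P1 pit2 -> P1=[6,1,0,5,7,4](0) P2=[2,0,4,5,0,5](1)

Answer: 0 1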